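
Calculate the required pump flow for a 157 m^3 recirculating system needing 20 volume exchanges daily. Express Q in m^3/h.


Daily recirculation volume = 157 m^3 * 20 = 3140 m^3/day
Flow rate Q = daily volume / 24 h = 3140 / 24 = 130.833 m^3/h

130.833 m^3/h


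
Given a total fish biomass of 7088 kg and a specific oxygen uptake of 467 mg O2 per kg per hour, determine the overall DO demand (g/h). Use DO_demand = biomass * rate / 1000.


Total O2 consumption (mg/h) = 7088 kg * 467 mg/(kg*h) = 3310096 mg/h
Convert to g/h: 3310096 / 1000 = 3310.096 g/h

3310.096 g/h


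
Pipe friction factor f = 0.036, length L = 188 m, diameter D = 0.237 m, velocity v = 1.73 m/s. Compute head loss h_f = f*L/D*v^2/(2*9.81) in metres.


v^2 = 1.73^2 = 2.9929 m^2/s^2
L/D = 188/0.237 = 793.24895
h_f = f*(L/D)*v^2/(2g) = 0.036 * 793.24895 * 2.9929 / 19.62 = 4.35617 m

4.35617 m


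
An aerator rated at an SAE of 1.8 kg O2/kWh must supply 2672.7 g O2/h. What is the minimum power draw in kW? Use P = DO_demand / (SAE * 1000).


SAE in g O2/kWh = 1.8 * 1000 = 1800 g/kWh
P = DO_demand / SAE_g = 2672.7 / 1800 = 1.48483 kW

1.48483 kW


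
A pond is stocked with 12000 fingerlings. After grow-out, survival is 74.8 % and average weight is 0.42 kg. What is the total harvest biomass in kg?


Survivors = 12000 * 74.8/100 = 8976 fish
Harvest biomass = survivors * W_f = 8976 * 0.42 = 3769.92 kg

3769.92 kg


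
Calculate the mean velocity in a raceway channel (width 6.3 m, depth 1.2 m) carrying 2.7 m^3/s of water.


Cross-sectional area = W * d = 6.3 * 1.2 = 7.56 m^2
Velocity = Q / A = 2.7 / 7.56 = 0.357143 m/s

0.357143 m/s


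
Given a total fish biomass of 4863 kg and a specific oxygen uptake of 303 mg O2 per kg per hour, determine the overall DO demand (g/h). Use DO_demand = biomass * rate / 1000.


Total O2 consumption (mg/h) = 4863 kg * 303 mg/(kg*h) = 1473489 mg/h
Convert to g/h: 1473489 / 1000 = 1473.489 g/h

1473.489 g/h


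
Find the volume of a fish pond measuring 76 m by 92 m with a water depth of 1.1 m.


Base area = L * W = 76 * 92 = 6992 m^2
Volume = area * depth = 6992 * 1.1 = 7691.2 m^3

7691.2 m^3


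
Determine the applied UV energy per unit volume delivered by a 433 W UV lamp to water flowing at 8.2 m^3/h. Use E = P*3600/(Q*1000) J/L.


Energy delivered per hour = 433 W * 3600 s = 1558800 J/h
Volume treated per hour = 8.2 m^3/h * 1000 = 8200 L/h
dose = 1558800 / 8200 = 190.098 J/L

190.098 J/L


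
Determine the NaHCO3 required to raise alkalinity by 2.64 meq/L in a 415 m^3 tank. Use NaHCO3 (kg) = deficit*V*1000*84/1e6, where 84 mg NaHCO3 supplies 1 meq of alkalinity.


Tank volume in L = 415 m^3 * 1000 = 415000 L
Total meq required = 2.64 meq/L * 415000 L = 1095600 meq
NaHCO3 mass = 1095600 meq * 84 mg/meq / 1e6 = 92.0304 kg

92.0304 kg


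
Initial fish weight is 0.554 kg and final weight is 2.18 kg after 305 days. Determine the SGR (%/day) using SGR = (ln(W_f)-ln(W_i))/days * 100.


ln(W_f) = ln(2.18) = 0.77932488
ln(W_i) = ln(0.554) = -0.59059059
ln(W_f) - ln(W_i) = 0.77932488 - -0.59059059 = 1.3699155
SGR = 1.3699155 / 305 * 100 = 0.449153 %/day

0.449153 %/day


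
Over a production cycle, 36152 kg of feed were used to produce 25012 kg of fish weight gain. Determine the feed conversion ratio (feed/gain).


FCR = feed consumed / weight gained
FCR = 36152 kg / 25012 kg = 1.44539

1.44539


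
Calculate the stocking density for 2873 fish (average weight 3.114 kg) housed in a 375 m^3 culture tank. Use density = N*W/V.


Total biomass = 2873 fish * 3.114 kg = 8946.522 kg
Density = total biomass / volume = 8946.522 / 375 = 23.8574 kg/m^3

23.8574 kg/m^3


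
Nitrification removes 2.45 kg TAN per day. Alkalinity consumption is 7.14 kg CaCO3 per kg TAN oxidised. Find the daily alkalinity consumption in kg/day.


Alkalinity factor: 7.14 kg CaCO3 consumed per kg TAN nitrified
alk = 2.45 kg TAN * 7.14 = 17.493 kg CaCO3/day

17.493 kg CaCO3/day


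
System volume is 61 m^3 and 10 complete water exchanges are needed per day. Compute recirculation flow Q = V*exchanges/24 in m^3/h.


Daily recirculation volume = 61 m^3 * 10 = 610 m^3/day
Flow rate Q = daily volume / 24 h = 610 / 24 = 25.4167 m^3/h

25.4167 m^3/h


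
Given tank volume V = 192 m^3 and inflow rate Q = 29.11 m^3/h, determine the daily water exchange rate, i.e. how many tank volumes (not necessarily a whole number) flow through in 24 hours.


Daily flow volume = 29.11 m^3/h * 24 h = 698.64 m^3/day
Exchanges = daily flow / tank volume = 698.64 / 192 = 3.63875 exchanges/day

3.63875 exchanges/day


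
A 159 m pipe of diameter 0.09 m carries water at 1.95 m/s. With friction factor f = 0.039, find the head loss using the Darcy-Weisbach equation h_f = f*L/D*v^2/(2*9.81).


v^2 = 1.95^2 = 3.8025 m^2/s^2
L/D = 159/0.09 = 1766.6667
h_f = f*(L/D)*v^2/(2g) = 0.039 * 1766.6667 * 3.8025 / 19.62 = 13.3533 m

13.3533 m


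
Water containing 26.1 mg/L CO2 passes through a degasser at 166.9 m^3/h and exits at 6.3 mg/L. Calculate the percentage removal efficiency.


CO2_out / CO2_in = 6.3 / 26.1 = 0.24137931
Fraction remaining = 0.24137931
efficiency = (1 - 0.24137931) * 100 = 75.8621 %

75.8621 %


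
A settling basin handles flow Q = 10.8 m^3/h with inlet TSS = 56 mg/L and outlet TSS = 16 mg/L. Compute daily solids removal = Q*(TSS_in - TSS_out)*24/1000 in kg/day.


Concentration drop: TSS_in - TSS_out = 56 - 16 = 40 mg/L
Hourly solids removed = Q * dTSS = 10.8 m^3/h * 40 mg/L = 432 g/h  (m^3/h * mg/L = g/h)
Daily solids removed = 432 * 24 = 10368 g/day
Convert g to kg: 10368 / 1000 = 10.368 kg/day

10.368 kg/day


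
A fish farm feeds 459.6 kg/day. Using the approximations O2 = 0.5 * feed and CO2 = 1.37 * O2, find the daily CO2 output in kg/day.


O2 = 459.6 * 0.5 = 229.8
CO2 = 229.8 * 1.37 = 314.826

314.826 kg/day


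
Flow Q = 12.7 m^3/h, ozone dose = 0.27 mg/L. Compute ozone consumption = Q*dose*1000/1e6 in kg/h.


O3 demand (mg/h) = Q * dose * 1000 = 12.7 * 0.27 * 1000 = 3429 mg/h
Convert mg to kg: 3429 / 1e6 = 0.003429 kg/h

0.003429 kg/h


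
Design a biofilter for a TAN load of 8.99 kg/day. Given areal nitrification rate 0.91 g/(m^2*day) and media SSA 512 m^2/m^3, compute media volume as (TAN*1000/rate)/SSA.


A = 8.99*1000 / 0.91 = 9879.1209 m^2
V = 9879.1209 / 512 = 19.2952

19.2952 m^3


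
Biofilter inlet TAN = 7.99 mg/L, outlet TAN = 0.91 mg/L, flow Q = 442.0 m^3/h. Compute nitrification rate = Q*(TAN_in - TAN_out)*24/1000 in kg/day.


Concentration drop: TAN_in - TAN_out = 7.99 - 0.91 = 7.08 mg/L
Hourly TAN removed = Q * dTAN = 442.0 m^3/h * 7.08 mg/L = 3129.36 g/h  (m^3/h * mg/L = g/h)
Daily TAN removed = 3129.36 * 24 = 75104.64 g/day
Convert to kg/day: 75104.64 / 1000 = 75.10464 kg/day

75.10464 kg/day


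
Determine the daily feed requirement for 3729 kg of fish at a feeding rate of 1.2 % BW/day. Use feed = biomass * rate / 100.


Feeding rate fraction = 1.2% / 100 = 0.012
Daily feed = 3729 kg * 0.012 = 44.748 kg/day

44.748 kg/day


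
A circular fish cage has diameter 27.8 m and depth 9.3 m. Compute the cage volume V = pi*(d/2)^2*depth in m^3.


r = d/2 = 27.8/2 = 13.9 m
Base area = pi*r^2 = pi*13.9^2 = 606.98712 m^2
Volume = 606.98712 * 9.3 = 5644.98 m^3

5644.98 m^3


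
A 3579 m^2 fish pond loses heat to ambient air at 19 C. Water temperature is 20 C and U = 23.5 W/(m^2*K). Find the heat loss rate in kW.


Temperature difference dT = 20 - 19 = 1 K
Heat loss (W) = U * A * dT = 23.5 * 3579 * 1 = 84106.5 W
Convert to kW: 84106.5 / 1000 = 84.1065 kW

84.1065 kW


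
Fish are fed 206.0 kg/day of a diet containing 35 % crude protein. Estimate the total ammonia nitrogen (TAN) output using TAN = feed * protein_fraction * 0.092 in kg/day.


Protein in feed = 206.0 * 35/100 = 72.1 kg/day
TAN = protein * 0.092 = 72.1 * 0.092 = 6.6332 kg/day

6.6332 kg/day


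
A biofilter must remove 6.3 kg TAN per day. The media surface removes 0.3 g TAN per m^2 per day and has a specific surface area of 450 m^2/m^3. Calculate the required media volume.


A = 6.3*1000 / 0.3 = 21000 m^2
V = 21000 / 450 = 46.6667

46.6667 m^3


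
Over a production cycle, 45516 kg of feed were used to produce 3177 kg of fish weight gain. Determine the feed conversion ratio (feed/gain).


FCR = feed consumed / weight gained
FCR = 45516 kg / 3177 kg = 14.3267

14.3267


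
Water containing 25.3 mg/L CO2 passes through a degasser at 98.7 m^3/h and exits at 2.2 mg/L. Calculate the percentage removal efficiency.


CO2_out / CO2_in = 2.2 / 25.3 = 0.086956522
Fraction remaining = 0.086956522
efficiency = (1 - 0.086956522) * 100 = 91.3043 %

91.3043 %


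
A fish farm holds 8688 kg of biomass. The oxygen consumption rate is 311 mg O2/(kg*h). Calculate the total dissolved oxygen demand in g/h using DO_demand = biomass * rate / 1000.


Total O2 consumption (mg/h) = 8688 kg * 311 mg/(kg*h) = 2701968 mg/h
Convert to g/h: 2701968 / 1000 = 2701.968 g/h

2701.968 g/h


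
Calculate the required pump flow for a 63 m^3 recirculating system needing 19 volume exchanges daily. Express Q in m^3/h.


Daily recirculation volume = 63 m^3 * 19 = 1197 m^3/day
Flow rate Q = daily volume / 24 h = 1197 / 24 = 49.875 m^3/h

49.875 m^3/h


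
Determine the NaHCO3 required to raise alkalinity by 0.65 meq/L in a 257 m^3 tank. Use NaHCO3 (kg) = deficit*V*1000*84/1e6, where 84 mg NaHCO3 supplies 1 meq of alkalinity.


Tank volume in L = 257 m^3 * 1000 = 257000 L
Total meq required = 0.65 meq/L * 257000 L = 167050 meq
NaHCO3 mass = 167050 meq * 84 mg/meq / 1e6 = 14.0322 kg

14.0322 kg


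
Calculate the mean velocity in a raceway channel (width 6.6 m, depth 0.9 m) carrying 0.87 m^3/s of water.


Cross-sectional area = W * d = 6.6 * 0.9 = 5.94 m^2
Velocity = Q / A = 0.87 / 5.94 = 0.146465 m/s

0.146465 m/s


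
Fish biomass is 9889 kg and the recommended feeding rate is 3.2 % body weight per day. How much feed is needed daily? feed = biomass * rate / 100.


Feeding rate fraction = 3.2% / 100 = 0.032
Daily feed = 9889 kg * 0.032 = 316.448 kg/day

316.448 kg/day


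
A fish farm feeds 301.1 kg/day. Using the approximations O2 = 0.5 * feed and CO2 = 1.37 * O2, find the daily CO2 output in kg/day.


O2 = 301.1 * 0.5 = 150.55
CO2 = 150.55 * 1.37 = 206.2535

206.2535 kg/day


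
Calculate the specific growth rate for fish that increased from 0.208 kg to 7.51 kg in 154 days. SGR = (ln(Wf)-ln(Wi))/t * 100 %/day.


ln(W_f) = ln(7.51) = 2.0162355
ln(W_i) = ln(0.208) = -1.5702172
ln(W_f) - ln(W_i) = 2.0162355 - -1.5702172 = 3.5864527
SGR = 3.5864527 / 154 * 100 = 2.32887 %/day

2.32887 %/day


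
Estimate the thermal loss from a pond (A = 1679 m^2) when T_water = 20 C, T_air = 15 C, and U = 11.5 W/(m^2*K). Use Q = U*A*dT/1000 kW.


Temperature difference dT = 20 - 15 = 5 K
Heat loss (W) = U * A * dT = 11.5 * 1679 * 5 = 96542.5 W
Convert to kW: 96542.5 / 1000 = 96.5425 kW

96.5425 kW


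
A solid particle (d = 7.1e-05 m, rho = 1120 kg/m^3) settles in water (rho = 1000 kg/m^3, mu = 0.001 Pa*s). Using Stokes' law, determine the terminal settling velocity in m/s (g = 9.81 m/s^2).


Density difference: rho_p - rho_f = 1120 - 1000 = 120 kg/m^3
d^2 = (7.1e-05)^2 = 5.041e-09 m^2
Numerator = (rho_p - rho_f) * g * d^2 = 120 * 9.81 * 5.041e-09 = 5.9342652e-06
Denominator = 18 * mu = 18 * 0.001 = 0.018
v_s = 5.9342652e-06 / 0.018 = 3.29681e-04 m/s
Check: Re = rho_f * v_s * d / mu = 1000 * 3.29681e-04 * 7.1e-05 / 0.001 = 0.0234 < 1, so Stokes' law applies.

3.29681e-04 m/s


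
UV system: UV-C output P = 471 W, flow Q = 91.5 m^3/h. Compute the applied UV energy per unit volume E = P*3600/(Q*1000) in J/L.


Energy delivered per hour = 471 W * 3600 s = 1695600 J/h
Volume treated per hour = 91.5 m^3/h * 1000 = 91500 L/h
dose = 1695600 / 91500 = 18.5311 J/L

18.5311 J/L


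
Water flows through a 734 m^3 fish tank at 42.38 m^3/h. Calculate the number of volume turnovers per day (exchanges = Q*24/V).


Daily flow volume = 42.38 m^3/h * 24 h = 1017.12 m^3/day
Exchanges = daily flow / tank volume = 1017.12 / 734 = 1.38572 exchanges/day

1.38572 exchanges/day


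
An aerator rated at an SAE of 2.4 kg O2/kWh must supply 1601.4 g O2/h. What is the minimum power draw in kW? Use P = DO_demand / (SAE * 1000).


SAE in g O2/kWh = 2.4 * 1000 = 2400 g/kWh
P = DO_demand / SAE_g = 1601.4 / 2400 = 0.66725 kW

0.66725 kW


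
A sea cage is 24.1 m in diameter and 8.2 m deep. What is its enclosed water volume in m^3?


r = d/2 = 24.1/2 = 12.05 m
Base area = pi*r^2 = pi*12.05^2 = 456.16711 m^2
Volume = 456.16711 * 8.2 = 3740.57 m^3

3740.57 m^3


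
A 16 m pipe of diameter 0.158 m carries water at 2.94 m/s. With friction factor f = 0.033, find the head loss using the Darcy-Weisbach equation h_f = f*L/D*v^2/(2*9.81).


v^2 = 2.94^2 = 8.6436 m^2/s^2
L/D = 16/0.158 = 101.26582
h_f = f*(L/D)*v^2/(2g) = 0.033 * 101.26582 * 8.6436 / 19.62 = 1.47222 m

1.47222 m


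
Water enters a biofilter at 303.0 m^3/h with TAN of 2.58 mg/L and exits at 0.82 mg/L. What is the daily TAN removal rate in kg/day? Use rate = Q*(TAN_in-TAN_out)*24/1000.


Concentration drop: TAN_in - TAN_out = 2.58 - 0.82 = 1.76 mg/L
Hourly TAN removed = Q * dTAN = 303.0 m^3/h * 1.76 mg/L = 533.28 g/h  (m^3/h * mg/L = g/h)
Daily TAN removed = 533.28 * 24 = 12798.72 g/day
Convert to kg/day: 12798.72 / 1000 = 12.79872 kg/day

12.79872 kg/day


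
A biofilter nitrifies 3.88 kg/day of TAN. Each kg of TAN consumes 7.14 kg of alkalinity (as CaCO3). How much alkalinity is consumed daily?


Alkalinity factor: 7.14 kg CaCO3 consumed per kg TAN nitrified
alk = 3.88 kg TAN * 7.14 = 27.7032 kg CaCO3/day

27.7032 kg CaCO3/day


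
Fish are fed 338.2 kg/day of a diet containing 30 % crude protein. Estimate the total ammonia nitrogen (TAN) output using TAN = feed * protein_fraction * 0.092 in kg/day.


Protein in feed = 338.2 * 30/100 = 101.46 kg/day
TAN = protein * 0.092 = 101.46 * 0.092 = 9.33432 kg/day

9.33432 kg/day


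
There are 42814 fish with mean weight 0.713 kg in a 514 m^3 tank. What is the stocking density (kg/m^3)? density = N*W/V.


Total biomass = 42814 fish * 0.713 kg = 30526.382 kg
Density = total biomass / volume = 30526.382 / 514 = 59.3898 kg/m^3

59.3898 kg/m^3


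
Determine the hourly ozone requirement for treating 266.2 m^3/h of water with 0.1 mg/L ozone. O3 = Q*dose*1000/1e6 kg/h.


O3 demand (mg/h) = Q * dose * 1000 = 266.2 * 0.1 * 1000 = 26620 mg/h
Convert mg to kg: 26620 / 1e6 = 0.02662 kg/h

0.02662 kg/h


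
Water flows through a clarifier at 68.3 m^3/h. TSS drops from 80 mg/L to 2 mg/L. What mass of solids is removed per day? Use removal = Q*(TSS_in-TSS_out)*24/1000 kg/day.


Concentration drop: TSS_in - TSS_out = 80 - 2 = 78 mg/L
Hourly solids removed = Q * dTSS = 68.3 m^3/h * 78 mg/L = 5327.4 g/h  (m^3/h * mg/L = g/h)
Daily solids removed = 5327.4 * 24 = 127857.6 g/day
Convert g to kg: 127857.6 / 1000 = 127.8576 kg/day

127.8576 kg/day


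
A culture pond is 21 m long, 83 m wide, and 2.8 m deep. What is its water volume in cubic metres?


Base area = L * W = 21 * 83 = 1743 m^2
Volume = area * depth = 1743 * 2.8 = 4880.4 m^3

4880.4 m^3


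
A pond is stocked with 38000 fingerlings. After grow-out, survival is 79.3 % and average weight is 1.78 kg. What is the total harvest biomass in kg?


Survivors = 38000 * 79.3/100 = 30134 fish
Harvest biomass = survivors * W_f = 30134 * 1.78 = 53638.52 kg

53638.52 kg


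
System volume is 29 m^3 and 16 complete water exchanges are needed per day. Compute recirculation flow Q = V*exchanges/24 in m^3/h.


Daily recirculation volume = 29 m^3 * 16 = 464 m^3/day
Flow rate Q = daily volume / 24 h = 464 / 24 = 19.3333 m^3/h

19.3333 m^3/h


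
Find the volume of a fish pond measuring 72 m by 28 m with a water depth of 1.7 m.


Base area = L * W = 72 * 28 = 2016 m^2
Volume = area * depth = 2016 * 1.7 = 3427.2 m^3

3427.2 m^3


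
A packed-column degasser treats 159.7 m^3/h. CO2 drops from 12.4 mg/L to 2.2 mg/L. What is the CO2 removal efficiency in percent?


CO2_out / CO2_in = 2.2 / 12.4 = 0.17741935
Fraction remaining = 0.17741935
efficiency = (1 - 0.17741935) * 100 = 82.2581 %

82.2581 %


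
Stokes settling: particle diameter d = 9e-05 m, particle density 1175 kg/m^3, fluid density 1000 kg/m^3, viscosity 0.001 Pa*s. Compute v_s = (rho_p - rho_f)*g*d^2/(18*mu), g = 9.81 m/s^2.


Density difference: rho_p - rho_f = 1175 - 1000 = 175 kg/m^3
d^2 = (9e-05)^2 = 8.1e-09 m^2
Numerator = (rho_p - rho_f) * g * d^2 = 175 * 9.81 * 8.1e-09 = 1.3905675e-05
Denominator = 18 * mu = 18 * 0.001 = 0.018
v_s = 1.3905675e-05 / 0.018 = 7.72537e-04 m/s
Check: Re = rho_f * v_s * d / mu = 1000 * 7.72537e-04 * 9e-05 / 0.001 = 0.0695 < 1, so Stokes' law applies.

7.72537e-04 m/s


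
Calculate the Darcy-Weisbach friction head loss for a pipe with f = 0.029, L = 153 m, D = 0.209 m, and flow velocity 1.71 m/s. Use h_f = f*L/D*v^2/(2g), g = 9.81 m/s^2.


v^2 = 1.71^2 = 2.9241 m^2/s^2
L/D = 153/0.209 = 732.05742
h_f = f*(L/D)*v^2/(2g) = 0.029 * 732.05742 * 2.9241 / 19.62 = 3.164 m

3.164 m


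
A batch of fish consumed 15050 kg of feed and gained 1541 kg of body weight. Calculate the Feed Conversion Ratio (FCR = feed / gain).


FCR = feed consumed / weight gained
FCR = 15050 kg / 1541 kg = 9.76639

9.76639


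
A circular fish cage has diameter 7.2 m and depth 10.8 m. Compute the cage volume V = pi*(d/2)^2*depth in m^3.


r = d/2 = 7.2/2 = 3.6 m
Base area = pi*r^2 = pi*3.6^2 = 40.715041 m^2
Volume = 40.715041 * 10.8 = 439.722 m^3

439.722 m^3


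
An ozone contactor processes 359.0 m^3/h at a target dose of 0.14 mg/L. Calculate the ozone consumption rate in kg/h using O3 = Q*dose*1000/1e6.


O3 demand (mg/h) = Q * dose * 1000 = 359.0 * 0.14 * 1000 = 50260 mg/h
Convert mg to kg: 50260 / 1e6 = 0.05026 kg/h

0.05026 kg/h


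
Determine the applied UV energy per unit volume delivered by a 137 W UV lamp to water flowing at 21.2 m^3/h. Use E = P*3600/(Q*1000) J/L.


Energy delivered per hour = 137 W * 3600 s = 493200 J/h
Volume treated per hour = 21.2 m^3/h * 1000 = 21200 L/h
dose = 493200 / 21200 = 23.2642 J/L

23.2642 J/L


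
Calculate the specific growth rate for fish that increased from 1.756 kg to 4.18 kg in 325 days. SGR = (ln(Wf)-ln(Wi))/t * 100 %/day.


ln(W_f) = ln(4.18) = 1.4303112
ln(W_i) = ln(1.756) = 0.5630385
ln(W_f) - ln(W_i) = 1.4303112 - 0.5630385 = 0.8672727
SGR = 0.8672727 / 325 * 100 = 0.266853 %/day

0.266853 %/day


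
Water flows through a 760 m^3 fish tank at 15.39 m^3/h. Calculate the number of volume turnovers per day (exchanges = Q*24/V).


Daily flow volume = 15.39 m^3/h * 24 h = 369.36 m^3/day
Exchanges = daily flow / tank volume = 369.36 / 760 = 0.486 exchanges/day

0.486 exchanges/day


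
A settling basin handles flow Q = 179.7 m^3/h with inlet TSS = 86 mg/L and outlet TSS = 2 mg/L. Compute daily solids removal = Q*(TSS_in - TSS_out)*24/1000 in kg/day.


Concentration drop: TSS_in - TSS_out = 86 - 2 = 84 mg/L
Hourly solids removed = Q * dTSS = 179.7 m^3/h * 84 mg/L = 15094.8 g/h  (m^3/h * mg/L = g/h)
Daily solids removed = 15094.8 * 24 = 362275.2 g/day
Convert g to kg: 362275.2 / 1000 = 362.2752 kg/day

362.2752 kg/day


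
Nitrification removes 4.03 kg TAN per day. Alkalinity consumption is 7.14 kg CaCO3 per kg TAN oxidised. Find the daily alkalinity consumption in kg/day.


Alkalinity factor: 7.14 kg CaCO3 consumed per kg TAN nitrified
alk = 4.03 kg TAN * 7.14 = 28.7742 kg CaCO3/day

28.7742 kg CaCO3/day


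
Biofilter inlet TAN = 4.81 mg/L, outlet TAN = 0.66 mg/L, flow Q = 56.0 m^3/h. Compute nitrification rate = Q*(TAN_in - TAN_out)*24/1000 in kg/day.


Concentration drop: TAN_in - TAN_out = 4.81 - 0.66 = 4.15 mg/L
Hourly TAN removed = Q * dTAN = 56.0 m^3/h * 4.15 mg/L = 232.4 g/h  (m^3/h * mg/L = g/h)
Daily TAN removed = 232.4 * 24 = 5577.6 g/day
Convert to kg/day: 5577.6 / 1000 = 5.5776 kg/day

5.5776 kg/day


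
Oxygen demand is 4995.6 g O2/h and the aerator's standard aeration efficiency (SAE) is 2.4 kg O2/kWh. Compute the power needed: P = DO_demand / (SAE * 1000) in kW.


SAE in g O2/kWh = 2.4 * 1000 = 2400 g/kWh
P = DO_demand / SAE_g = 4995.6 / 2400 = 2.0815 kW

2.0815 kW


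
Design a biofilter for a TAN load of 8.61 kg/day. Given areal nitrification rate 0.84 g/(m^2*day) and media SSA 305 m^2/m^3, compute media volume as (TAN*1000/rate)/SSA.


A = 8.61*1000 / 0.84 = 10250 m^2
V = 10250 / 305 = 33.6066

33.6066 m^3


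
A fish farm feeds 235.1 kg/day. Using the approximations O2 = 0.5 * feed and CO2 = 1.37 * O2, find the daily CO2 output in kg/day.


O2 = 235.1 * 0.5 = 117.55
CO2 = 117.55 * 1.37 = 161.0435

161.0435 kg/day


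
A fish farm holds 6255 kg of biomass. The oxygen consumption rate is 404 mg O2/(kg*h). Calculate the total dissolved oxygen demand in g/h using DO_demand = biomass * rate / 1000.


Total O2 consumption (mg/h) = 6255 kg * 404 mg/(kg*h) = 2527020 mg/h
Convert to g/h: 2527020 / 1000 = 2527.02 g/h

2527.02 g/h


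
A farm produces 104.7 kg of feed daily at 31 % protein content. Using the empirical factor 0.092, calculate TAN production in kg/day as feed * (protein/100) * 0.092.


Protein in feed = 104.7 * 31/100 = 32.457 kg/day
TAN = protein * 0.092 = 32.457 * 0.092 = 2.986044 kg/day

2.986044 kg/day


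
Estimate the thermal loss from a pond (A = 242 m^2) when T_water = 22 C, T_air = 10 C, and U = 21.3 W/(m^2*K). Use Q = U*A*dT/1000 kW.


Temperature difference dT = 22 - 10 = 12 K
Heat loss (W) = U * A * dT = 21.3 * 242 * 12 = 61855.2 W
Convert to kW: 61855.2 / 1000 = 61.8552 kW

61.8552 kW


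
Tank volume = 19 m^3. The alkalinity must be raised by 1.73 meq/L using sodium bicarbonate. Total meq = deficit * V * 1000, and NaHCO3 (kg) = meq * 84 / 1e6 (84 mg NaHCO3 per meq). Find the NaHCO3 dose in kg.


Tank volume in L = 19 m^3 * 1000 = 19000 L
Total meq required = 1.73 meq/L * 19000 L = 32870 meq
NaHCO3 mass = 32870 meq * 84 mg/meq / 1e6 = 2.76108 kg

2.76108 kg


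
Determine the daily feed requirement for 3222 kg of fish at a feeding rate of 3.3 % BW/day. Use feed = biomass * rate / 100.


Feeding rate fraction = 3.3% / 100 = 0.033
Daily feed = 3222 kg * 0.033 = 106.326 kg/day

106.326 kg/day


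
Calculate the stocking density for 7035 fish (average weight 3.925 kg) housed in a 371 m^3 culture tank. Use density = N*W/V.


Total biomass = 7035 fish * 3.925 kg = 27612.375 kg
Density = total biomass / volume = 27612.375 / 371 = 74.4269 kg/m^3

74.4269 kg/m^3


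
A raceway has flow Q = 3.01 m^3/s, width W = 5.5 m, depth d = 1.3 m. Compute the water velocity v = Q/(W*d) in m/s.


Cross-sectional area = W * d = 5.5 * 1.3 = 7.15 m^2
Velocity = Q / A = 3.01 / 7.15 = 0.420979 m/s

0.420979 m/s


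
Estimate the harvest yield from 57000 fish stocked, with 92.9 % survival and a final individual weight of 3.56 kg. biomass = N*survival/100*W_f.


Survivors = 57000 * 92.9/100 = 52953 fish
Harvest biomass = survivors * W_f = 52953 * 3.56 = 188512.68 kg

188512.68 kg


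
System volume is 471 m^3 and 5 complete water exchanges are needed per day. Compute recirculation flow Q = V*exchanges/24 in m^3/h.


Daily recirculation volume = 471 m^3 * 5 = 2355 m^3/day
Flow rate Q = daily volume / 24 h = 2355 / 24 = 98.125 m^3/h

98.125 m^3/h


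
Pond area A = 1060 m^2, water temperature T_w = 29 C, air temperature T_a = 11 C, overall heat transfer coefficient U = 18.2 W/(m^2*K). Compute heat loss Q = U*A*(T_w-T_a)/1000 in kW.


Temperature difference dT = 29 - 11 = 18 K
Heat loss (W) = U * A * dT = 18.2 * 1060 * 18 = 347256 W
Convert to kW: 347256 / 1000 = 347.256 kW

347.256 kW


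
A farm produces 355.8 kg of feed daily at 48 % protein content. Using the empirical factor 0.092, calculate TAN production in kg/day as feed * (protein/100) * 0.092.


Protein in feed = 355.8 * 48/100 = 170.784 kg/day
TAN = protein * 0.092 = 170.784 * 0.092 = 15.712128 kg/day

15.712128 kg/day


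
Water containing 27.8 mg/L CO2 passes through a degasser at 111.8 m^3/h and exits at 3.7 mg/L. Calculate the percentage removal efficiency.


CO2_out / CO2_in = 3.7 / 27.8 = 0.13309353
Fraction remaining = 0.13309353
efficiency = (1 - 0.13309353) * 100 = 86.6906 %

86.6906 %


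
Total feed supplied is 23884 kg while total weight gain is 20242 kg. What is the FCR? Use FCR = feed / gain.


FCR = feed consumed / weight gained
FCR = 23884 kg / 20242 kg = 1.17992

1.17992


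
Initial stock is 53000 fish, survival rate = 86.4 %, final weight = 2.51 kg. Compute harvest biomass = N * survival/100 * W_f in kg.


Survivors = 53000 * 86.4/100 = 45792 fish
Harvest biomass = survivors * W_f = 45792 * 2.51 = 114937.92 kg

114937.92 kg


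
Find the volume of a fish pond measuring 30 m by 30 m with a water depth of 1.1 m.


Base area = L * W = 30 * 30 = 900 m^2
Volume = area * depth = 900 * 1.1 = 990 m^3

990 m^3


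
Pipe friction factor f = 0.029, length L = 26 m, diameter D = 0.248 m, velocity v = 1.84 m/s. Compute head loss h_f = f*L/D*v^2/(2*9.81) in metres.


v^2 = 1.84^2 = 3.3856 m^2/s^2
L/D = 26/0.248 = 104.83871
h_f = f*(L/D)*v^2/(2g) = 0.029 * 104.83871 * 3.3856 / 19.62 = 0.524634 m

0.524634 m


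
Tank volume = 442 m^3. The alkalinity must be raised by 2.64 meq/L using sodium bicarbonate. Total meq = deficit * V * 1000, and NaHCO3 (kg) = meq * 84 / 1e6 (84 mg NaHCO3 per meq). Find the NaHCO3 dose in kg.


Tank volume in L = 442 m^3 * 1000 = 442000 L
Total meq required = 2.64 meq/L * 442000 L = 1166880 meq
NaHCO3 mass = 1166880 meq * 84 mg/meq / 1e6 = 98.0179 kg

98.0179 kg


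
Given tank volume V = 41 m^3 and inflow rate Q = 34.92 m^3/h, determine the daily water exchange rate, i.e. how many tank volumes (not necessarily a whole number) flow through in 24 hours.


Daily flow volume = 34.92 m^3/h * 24 h = 838.08 m^3/day
Exchanges = daily flow / tank volume = 838.08 / 41 = 20.441 exchanges/day

20.441 exchanges/day


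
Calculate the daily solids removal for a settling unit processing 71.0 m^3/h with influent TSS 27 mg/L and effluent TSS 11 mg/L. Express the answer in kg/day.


Concentration drop: TSS_in - TSS_out = 27 - 11 = 16 mg/L
Hourly solids removed = Q * dTSS = 71.0 m^3/h * 16 mg/L = 1136 g/h  (m^3/h * mg/L = g/h)
Daily solids removed = 1136 * 24 = 27264 g/day
Convert g to kg: 27264 / 1000 = 27.264 kg/day

27.264 kg/day


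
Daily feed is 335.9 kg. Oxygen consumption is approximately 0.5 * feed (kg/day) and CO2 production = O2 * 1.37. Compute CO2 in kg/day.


O2 = 335.9 * 0.5 = 167.95
CO2 = 167.95 * 1.37 = 230.0915

230.0915 kg/day


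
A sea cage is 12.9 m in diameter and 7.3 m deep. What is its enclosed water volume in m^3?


r = d/2 = 12.9/2 = 6.45 m
Base area = pi*r^2 = pi*6.45^2 = 130.69811 m^2
Volume = 130.69811 * 7.3 = 954.096 m^3

954.096 m^3


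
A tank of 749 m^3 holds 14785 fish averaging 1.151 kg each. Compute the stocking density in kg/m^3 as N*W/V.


Total biomass = 14785 fish * 1.151 kg = 17017.535 kg
Density = total biomass / volume = 17017.535 / 749 = 22.7203 kg/m^3

22.7203 kg/m^3


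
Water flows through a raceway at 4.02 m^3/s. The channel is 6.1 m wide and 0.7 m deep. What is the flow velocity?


Cross-sectional area = W * d = 6.1 * 0.7 = 4.27 m^2
Velocity = Q / A = 4.02 / 4.27 = 0.941452 m/s

0.941452 m/s


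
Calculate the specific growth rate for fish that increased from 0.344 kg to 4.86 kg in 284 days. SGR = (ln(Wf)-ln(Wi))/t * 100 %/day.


ln(W_f) = ln(4.86) = 1.5810384
ln(W_i) = ln(0.344) = -1.0671136
ln(W_f) - ln(W_i) = 1.5810384 - -1.0671136 = 2.648152
SGR = 2.648152 / 284 * 100 = 0.932448 %/day

0.932448 %/day


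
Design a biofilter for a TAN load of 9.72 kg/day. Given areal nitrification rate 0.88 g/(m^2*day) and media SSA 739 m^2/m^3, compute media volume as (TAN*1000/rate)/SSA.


A = 9.72*1000 / 0.88 = 11045.455 m^2
V = 11045.455 / 739 = 14.9465

14.9465 m^3


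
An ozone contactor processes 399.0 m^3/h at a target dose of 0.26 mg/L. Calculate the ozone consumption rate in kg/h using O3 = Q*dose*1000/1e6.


O3 demand (mg/h) = Q * dose * 1000 = 399.0 * 0.26 * 1000 = 103740 mg/h
Convert mg to kg: 103740 / 1e6 = 0.10374 kg/h

0.10374 kg/h


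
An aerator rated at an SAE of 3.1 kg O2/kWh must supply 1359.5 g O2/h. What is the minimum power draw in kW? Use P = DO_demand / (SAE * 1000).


SAE in g O2/kWh = 3.1 * 1000 = 3100 g/kWh
P = DO_demand / SAE_g = 1359.5 / 3100 = 0.438548 kW

0.438548 kW


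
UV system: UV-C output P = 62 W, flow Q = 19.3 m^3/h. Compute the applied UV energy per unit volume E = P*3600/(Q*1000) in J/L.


Energy delivered per hour = 62 W * 3600 s = 223200 J/h
Volume treated per hour = 19.3 m^3/h * 1000 = 19300 L/h
dose = 223200 / 19300 = 11.5648 J/L

11.5648 J/L


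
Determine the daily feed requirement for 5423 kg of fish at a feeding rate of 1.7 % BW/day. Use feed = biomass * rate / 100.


Feeding rate fraction = 1.7% / 100 = 0.017
Daily feed = 5423 kg * 0.017 = 92.191 kg/day

92.191 kg/day


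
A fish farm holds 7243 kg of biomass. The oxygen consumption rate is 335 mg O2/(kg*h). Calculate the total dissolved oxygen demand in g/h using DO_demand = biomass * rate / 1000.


Total O2 consumption (mg/h) = 7243 kg * 335 mg/(kg*h) = 2426405 mg/h
Convert to g/h: 2426405 / 1000 = 2426.405 g/h

2426.405 g/h


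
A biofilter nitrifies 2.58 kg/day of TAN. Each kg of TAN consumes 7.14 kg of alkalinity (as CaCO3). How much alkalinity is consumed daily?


Alkalinity factor: 7.14 kg CaCO3 consumed per kg TAN nitrified
alk = 2.58 kg TAN * 7.14 = 18.4212 kg CaCO3/day

18.4212 kg CaCO3/day


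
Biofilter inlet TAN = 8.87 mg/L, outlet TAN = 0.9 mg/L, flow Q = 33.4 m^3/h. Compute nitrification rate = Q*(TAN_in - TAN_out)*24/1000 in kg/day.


Concentration drop: TAN_in - TAN_out = 8.87 - 0.9 = 7.97 mg/L
Hourly TAN removed = Q * dTAN = 33.4 m^3/h * 7.97 mg/L = 266.198 g/h  (m^3/h * mg/L = g/h)
Daily TAN removed = 266.198 * 24 = 6388.752 g/day
Convert to kg/day: 6388.752 / 1000 = 6.388752 kg/day

6.388752 kg/day


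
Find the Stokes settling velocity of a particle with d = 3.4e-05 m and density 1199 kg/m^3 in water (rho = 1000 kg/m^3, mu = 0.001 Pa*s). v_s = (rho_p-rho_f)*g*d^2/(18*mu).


Density difference: rho_p - rho_f = 1199 - 1000 = 199 kg/m^3
d^2 = (3.4e-05)^2 = 1.156e-09 m^2
Numerator = (rho_p - rho_f) * g * d^2 = 199 * 9.81 * 1.156e-09 = 2.2567316e-06
Denominator = 18 * mu = 18 * 0.001 = 0.018
v_s = 2.2567316e-06 / 0.018 = 1.25374e-04 m/s
Check: Re = rho_f * v_s * d / mu = 1000 * 1.25374e-04 * 3.4e-05 / 0.001 = 0.00426 < 1, so Stokes' law applies.

1.25374e-04 m/s


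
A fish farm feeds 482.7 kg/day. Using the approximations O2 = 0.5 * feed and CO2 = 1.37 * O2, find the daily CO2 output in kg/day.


O2 = 482.7 * 0.5 = 241.35
CO2 = 241.35 * 1.37 = 330.6495

330.6495 kg/day


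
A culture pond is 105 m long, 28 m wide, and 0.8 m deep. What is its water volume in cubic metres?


Base area = L * W = 105 * 28 = 2940 m^2
Volume = area * depth = 2940 * 0.8 = 2352 m^3

2352 m^3


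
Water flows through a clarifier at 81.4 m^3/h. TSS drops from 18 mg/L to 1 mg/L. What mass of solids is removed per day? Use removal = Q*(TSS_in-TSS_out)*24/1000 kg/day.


Concentration drop: TSS_in - TSS_out = 18 - 1 = 17 mg/L
Hourly solids removed = Q * dTSS = 81.4 m^3/h * 17 mg/L = 1383.8 g/h  (m^3/h * mg/L = g/h)
Daily solids removed = 1383.8 * 24 = 33211.2 g/day
Convert g to kg: 33211.2 / 1000 = 33.2112 kg/day

33.2112 kg/day


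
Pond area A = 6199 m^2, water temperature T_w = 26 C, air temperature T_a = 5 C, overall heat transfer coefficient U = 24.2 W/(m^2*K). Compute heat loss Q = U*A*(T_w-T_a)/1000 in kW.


Temperature difference dT = 26 - 5 = 21 K
Heat loss (W) = U * A * dT = 24.2 * 6199 * 21 = 3150331.8 W
Convert to kW: 3150331.8 / 1000 = 3150.3318 kW

3150.3318 kW


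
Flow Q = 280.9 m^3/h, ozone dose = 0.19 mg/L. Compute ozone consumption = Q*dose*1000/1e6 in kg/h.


O3 demand (mg/h) = Q * dose * 1000 = 280.9 * 0.19 * 1000 = 53371 mg/h
Convert mg to kg: 53371 / 1e6 = 0.053371 kg/h

0.053371 kg/h


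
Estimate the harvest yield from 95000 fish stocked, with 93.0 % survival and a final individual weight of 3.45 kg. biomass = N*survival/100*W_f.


Survivors = 95000 * 93.0/100 = 88350 fish
Harvest biomass = survivors * W_f = 88350 * 3.45 = 304807.5 kg

304807.5 kg


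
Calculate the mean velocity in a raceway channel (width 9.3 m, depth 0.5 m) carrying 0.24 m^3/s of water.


Cross-sectional area = W * d = 9.3 * 0.5 = 4.65 m^2
Velocity = Q / A = 0.24 / 4.65 = 0.0516129 m/s

0.0516129 m/s


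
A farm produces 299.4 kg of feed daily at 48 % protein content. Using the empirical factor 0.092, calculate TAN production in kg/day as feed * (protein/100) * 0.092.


Protein in feed = 299.4 * 48/100 = 143.712 kg/day
TAN = protein * 0.092 = 143.712 * 0.092 = 13.221504 kg/day

13.221504 kg/day


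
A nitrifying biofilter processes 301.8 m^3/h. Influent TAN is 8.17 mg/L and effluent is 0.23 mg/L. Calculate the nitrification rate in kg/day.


Concentration drop: TAN_in - TAN_out = 8.17 - 0.23 = 7.94 mg/L
Hourly TAN removed = Q * dTAN = 301.8 m^3/h * 7.94 mg/L = 2396.292 g/h  (m^3/h * mg/L = g/h)
Daily TAN removed = 2396.292 * 24 = 57511.008 g/day
Convert to kg/day: 57511.008 / 1000 = 57.511008 kg/day

57.511008 kg/day


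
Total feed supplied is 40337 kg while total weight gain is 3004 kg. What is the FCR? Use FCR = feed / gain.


FCR = feed consumed / weight gained
FCR = 40337 kg / 3004 kg = 13.4278

13.4278


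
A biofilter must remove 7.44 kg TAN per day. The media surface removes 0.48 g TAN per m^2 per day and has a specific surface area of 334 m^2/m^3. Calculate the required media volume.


A = 7.44*1000 / 0.48 = 15500 m^2
V = 15500 / 334 = 46.4072

46.4072 m^3


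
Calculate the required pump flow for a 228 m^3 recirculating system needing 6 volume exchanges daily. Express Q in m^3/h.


Daily recirculation volume = 228 m^3 * 6 = 1368 m^3/day
Flow rate Q = daily volume / 24 h = 1368 / 24 = 57 m^3/h

57 m^3/h


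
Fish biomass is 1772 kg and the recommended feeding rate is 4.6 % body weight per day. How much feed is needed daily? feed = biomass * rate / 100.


Feeding rate fraction = 4.6% / 100 = 0.046
Daily feed = 1772 kg * 0.046 = 81.512 kg/day

81.512 kg/day


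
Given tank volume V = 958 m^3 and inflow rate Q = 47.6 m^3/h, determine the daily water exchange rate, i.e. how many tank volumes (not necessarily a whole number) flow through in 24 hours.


Daily flow volume = 47.6 m^3/h * 24 h = 1142.4 m^3/day
Exchanges = daily flow / tank volume = 1142.4 / 958 = 1.19248 exchanges/day

1.19248 exchanges/day


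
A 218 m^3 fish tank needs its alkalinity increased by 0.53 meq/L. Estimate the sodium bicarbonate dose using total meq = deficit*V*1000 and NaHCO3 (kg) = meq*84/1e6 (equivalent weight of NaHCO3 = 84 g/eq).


Tank volume in L = 218 m^3 * 1000 = 218000 L
Total meq required = 0.53 meq/L * 218000 L = 115540 meq
NaHCO3 mass = 115540 meq * 84 mg/meq / 1e6 = 9.70536 kg

9.70536 kg


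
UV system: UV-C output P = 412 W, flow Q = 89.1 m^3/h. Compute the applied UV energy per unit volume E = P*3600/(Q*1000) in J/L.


Energy delivered per hour = 412 W * 3600 s = 1483200 J/h
Volume treated per hour = 89.1 m^3/h * 1000 = 89100 L/h
dose = 1483200 / 89100 = 16.6465 J/L

16.6465 J/L


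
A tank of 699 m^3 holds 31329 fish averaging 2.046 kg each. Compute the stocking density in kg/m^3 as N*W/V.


Total biomass = 31329 fish * 2.046 kg = 64099.134 kg
Density = total biomass / volume = 64099.134 / 699 = 91.7012 kg/m^3

91.7012 kg/m^3


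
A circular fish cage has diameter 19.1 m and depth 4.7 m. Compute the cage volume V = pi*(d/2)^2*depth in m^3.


r = d/2 = 19.1/2 = 9.55 m
Base area = pi*r^2 = pi*9.55^2 = 286.5211 m^2
Volume = 286.5211 * 4.7 = 1346.65 m^3

1346.65 m^3


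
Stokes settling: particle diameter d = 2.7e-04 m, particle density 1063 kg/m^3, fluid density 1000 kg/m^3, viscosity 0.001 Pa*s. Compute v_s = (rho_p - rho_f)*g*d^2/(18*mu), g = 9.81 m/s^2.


Density difference: rho_p - rho_f = 1063 - 1000 = 63 kg/m^3
d^2 = (2.7e-04)^2 = 7.29e-08 m^2
Numerator = (rho_p - rho_f) * g * d^2 = 63 * 9.81 * 7.29e-08 = 4.5054387e-05
Denominator = 18 * mu = 18 * 0.001 = 0.018
v_s = 4.5054387e-05 / 0.018 = 0.00250302 m/s
Check: Re = rho_f * v_s * d / mu = 1000 * 0.00250302 * 2.7e-04 / 0.001 = 0.676 < 1, so Stokes' law applies.

0.00250302 m/s


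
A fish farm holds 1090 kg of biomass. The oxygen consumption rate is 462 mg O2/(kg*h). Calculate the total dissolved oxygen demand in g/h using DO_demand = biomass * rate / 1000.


Total O2 consumption (mg/h) = 1090 kg * 462 mg/(kg*h) = 503580 mg/h
Convert to g/h: 503580 / 1000 = 503.58 g/h

503.58 g/h


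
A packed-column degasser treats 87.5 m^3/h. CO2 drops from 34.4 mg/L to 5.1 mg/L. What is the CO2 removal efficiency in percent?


CO2_out / CO2_in = 5.1 / 34.4 = 0.14825581
Fraction remaining = 0.14825581
efficiency = (1 - 0.14825581) * 100 = 85.1744 %

85.1744 %


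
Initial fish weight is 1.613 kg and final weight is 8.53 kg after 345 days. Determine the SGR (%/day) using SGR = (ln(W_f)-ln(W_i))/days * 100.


ln(W_f) = ln(8.53) = 2.1435894
ln(W_i) = ln(1.613) = 0.4780958
ln(W_f) - ln(W_i) = 2.1435894 - 0.4780958 = 1.6654936
SGR = 1.6654936 / 345 * 100 = 0.482752 %/day

0.482752 %/day


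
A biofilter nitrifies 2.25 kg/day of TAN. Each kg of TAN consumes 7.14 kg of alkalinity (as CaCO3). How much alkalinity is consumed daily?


Alkalinity factor: 7.14 kg CaCO3 consumed per kg TAN nitrified
alk = 2.25 kg TAN * 7.14 = 16.065 kg CaCO3/day

16.065 kg CaCO3/day


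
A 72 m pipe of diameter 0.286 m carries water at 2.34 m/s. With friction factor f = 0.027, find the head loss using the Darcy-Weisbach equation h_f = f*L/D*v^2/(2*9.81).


v^2 = 2.34^2 = 5.4756 m^2/s^2
L/D = 72/0.286 = 251.74825
h_f = f*(L/D)*v^2/(2g) = 0.027 * 251.74825 * 5.4756 / 19.62 = 1.89698 m

1.89698 m


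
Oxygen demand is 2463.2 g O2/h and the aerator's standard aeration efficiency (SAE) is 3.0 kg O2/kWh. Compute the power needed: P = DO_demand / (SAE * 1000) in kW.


SAE in g O2/kWh = 3.0 * 1000 = 3000 g/kWh
P = DO_demand / SAE_g = 2463.2 / 3000 = 0.821067 kW

0.821067 kW


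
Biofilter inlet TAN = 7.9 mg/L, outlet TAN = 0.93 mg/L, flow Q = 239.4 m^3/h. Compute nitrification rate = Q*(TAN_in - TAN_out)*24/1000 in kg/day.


Concentration drop: TAN_in - TAN_out = 7.9 - 0.93 = 6.97 mg/L
Hourly TAN removed = Q * dTAN = 239.4 m^3/h * 6.97 mg/L = 1668.618 g/h  (m^3/h * mg/L = g/h)
Daily TAN removed = 1668.618 * 24 = 40046.832 g/day
Convert to kg/day: 40046.832 / 1000 = 40.046832 kg/day

40.046832 kg/day


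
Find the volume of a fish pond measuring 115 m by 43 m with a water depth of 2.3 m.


Base area = L * W = 115 * 43 = 4945 m^2
Volume = area * depth = 4945 * 2.3 = 11373.5 m^3

11373.5 m^3


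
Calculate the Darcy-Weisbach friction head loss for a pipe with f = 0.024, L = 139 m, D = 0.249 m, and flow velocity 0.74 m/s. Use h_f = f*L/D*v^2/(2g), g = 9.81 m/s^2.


v^2 = 0.74^2 = 0.5476 m^2/s^2
L/D = 139/0.249 = 558.23293
h_f = f*(L/D)*v^2/(2g) = 0.024 * 558.23293 * 0.5476 / 19.62 = 0.373931 m

0.373931 m


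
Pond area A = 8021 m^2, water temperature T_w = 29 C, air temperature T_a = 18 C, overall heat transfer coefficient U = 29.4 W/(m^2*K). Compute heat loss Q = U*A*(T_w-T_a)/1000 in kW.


Temperature difference dT = 29 - 18 = 11 K
Heat loss (W) = U * A * dT = 29.4 * 8021 * 11 = 2593991.4 W
Convert to kW: 2593991.4 / 1000 = 2593.9914 kW

2593.9914 kW


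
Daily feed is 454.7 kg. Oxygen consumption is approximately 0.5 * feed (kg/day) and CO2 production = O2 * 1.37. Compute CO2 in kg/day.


O2 = 454.7 * 0.5 = 227.35
CO2 = 227.35 * 1.37 = 311.4695

311.4695 kg/day


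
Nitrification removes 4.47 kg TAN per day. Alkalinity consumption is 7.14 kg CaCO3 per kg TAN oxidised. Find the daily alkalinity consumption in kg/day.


Alkalinity factor: 7.14 kg CaCO3 consumed per kg TAN nitrified
alk = 4.47 kg TAN * 7.14 = 31.9158 kg CaCO3/day

31.9158 kg CaCO3/day
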